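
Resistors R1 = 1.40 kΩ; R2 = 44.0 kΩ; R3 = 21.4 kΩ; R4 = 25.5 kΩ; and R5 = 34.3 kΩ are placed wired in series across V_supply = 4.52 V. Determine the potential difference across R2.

Total series resistance ΣR = 1.40 + 44.0 + 21.4 + 25.5 + 34.3 = 126.6 kΩ.
V = V_supply · R/ΣR = 4.52 × 0.3476 = 1.571 V.

V ≈ 1.57 V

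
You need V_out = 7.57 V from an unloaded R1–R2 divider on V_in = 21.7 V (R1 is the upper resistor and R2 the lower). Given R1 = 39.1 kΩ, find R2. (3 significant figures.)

R2 ≈ 20.9 kΩ

The divider ratio is R2/(R1+R2) = 7.57/21.7 = 0.3488.
So R2 = R1 · V_out/(V_in − V_out) = 39.1 × 7.57/(21.7 − 7.57) = 39.1 × 0.5357 = 20.95 kΩ.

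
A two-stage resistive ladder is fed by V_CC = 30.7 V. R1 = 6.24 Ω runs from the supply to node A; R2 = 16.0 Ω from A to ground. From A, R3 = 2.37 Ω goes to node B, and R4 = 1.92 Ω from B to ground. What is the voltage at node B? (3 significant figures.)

Looking into the second stage from A: R3 + R4 = 4.290 Ω appears in parallel with R2.
Effective lower resistance at A: R2 ‖ 4.290 = 3.383 Ω.
First divider: V_A = V_CC · 3.383/(6.24 + 3.383) = 10.79 V.
V_B = V_A × 0.4476 = 4.830 V.

V_B ≈ 4.83 V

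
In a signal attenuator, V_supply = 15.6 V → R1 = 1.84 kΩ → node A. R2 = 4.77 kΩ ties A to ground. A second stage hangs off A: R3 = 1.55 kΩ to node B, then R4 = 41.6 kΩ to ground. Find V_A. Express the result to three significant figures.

V_A ≈ 10.9 V

The second stage (R3 + R4 = 43.15 kΩ) loads node A in parallel with R2.
Effective lower resistance at A: R2 ‖ 43.15 = 4.295 kΩ.
So V_A = 15.6 × 0.7001 = 10.92 V.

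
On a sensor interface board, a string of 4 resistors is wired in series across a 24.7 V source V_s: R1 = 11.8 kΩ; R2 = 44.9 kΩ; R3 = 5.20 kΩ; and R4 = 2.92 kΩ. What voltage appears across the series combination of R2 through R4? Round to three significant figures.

ΣR = 11.8 + 44.9 + 5.20 + 2.92 = 64.82 kΩ.
R_{R2..R4} = 44.9 + 5.20 + 2.92 = 53.02 kΩ.
V = V_s · R/ΣR = 24.7 × 0.8180 = 20.20 V.

V ≈ 20.2 V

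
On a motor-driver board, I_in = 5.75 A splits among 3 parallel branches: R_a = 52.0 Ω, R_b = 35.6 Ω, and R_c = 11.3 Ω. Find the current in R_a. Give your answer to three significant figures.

I ≈ 0.814 A

ΣG = 1/52.0 + 1/35.6 + 1/11.3 = 0.1358.
Current divider: I(R_a) = I_in · G_k/ΣG = 5.75 × (0.01923/0.1358) = 5.75 × 0.1416 = 0.8142 A.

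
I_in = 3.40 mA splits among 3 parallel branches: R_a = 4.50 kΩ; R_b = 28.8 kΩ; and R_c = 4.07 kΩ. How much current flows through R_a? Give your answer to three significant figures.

I ≈ 1.50 mA

Conductances: ΣG = 1/4.50 + 1/28.8 + 1/4.07 = 0.5026 (1/kΩ).
R_a takes the fraction G_k/ΣG = 0.2222/0.5026 = 0.4421, so I = 3.40 × 0.4421 = 1.503 mA.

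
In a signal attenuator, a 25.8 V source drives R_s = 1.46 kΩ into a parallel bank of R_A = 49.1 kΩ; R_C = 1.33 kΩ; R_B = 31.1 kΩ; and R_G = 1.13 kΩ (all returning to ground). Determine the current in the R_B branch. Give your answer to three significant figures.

I ≈ 0.239 mA

Parallel bank: R_p = 1/(1/49.1 + 1/1.33 + 1/31.1 + 1/1.13) = 0.5919 kΩ.
V_A = 25.8 × 0.5919/2.052 = 7.443 V.
Branch current I = V_A/R_B = 7.443/31.1 = 0.2393 mA.
(Equivalently: I_total = 12.57 mA, then current-divider fraction G_k/ΣG = 0.01903.)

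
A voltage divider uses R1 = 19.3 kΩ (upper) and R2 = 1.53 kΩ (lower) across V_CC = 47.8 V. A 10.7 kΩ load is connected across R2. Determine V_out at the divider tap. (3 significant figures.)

First combine the lower leg with the load: R2 ‖ R_L = 1.339 kΩ.
Now apply the divider: V_out = 47.8 × 0.06486 = 3.100 V.

V_out ≈ 3.10 V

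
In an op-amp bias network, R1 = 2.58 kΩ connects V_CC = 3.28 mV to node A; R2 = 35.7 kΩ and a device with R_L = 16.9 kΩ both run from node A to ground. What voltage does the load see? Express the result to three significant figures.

R2 ‖ R_L = (35.7 × 16.9)/(35.7 + 16.9) = 11.47 kΩ.
Then V_out = V_CC · R2'/(R1 + R2') = 3.28 × 11.47/14.05 = 2.678 mV.
(Unloaded it would be 3.06 mV; the load pulls it down.)

V_out ≈ 2.68 mV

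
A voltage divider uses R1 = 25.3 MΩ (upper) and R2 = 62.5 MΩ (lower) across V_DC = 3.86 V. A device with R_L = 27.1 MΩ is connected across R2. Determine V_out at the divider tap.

The load sits in parallel with R2, giving an effective lower resistance R2' = R2·R_L/(R2+R_L) = 18.90 MΩ.
Then V_out = V_DC · R2'/(R1 + R2') = 3.86 × 18.90/44.20 = 1.651 V.

V_out ≈ 1.65 V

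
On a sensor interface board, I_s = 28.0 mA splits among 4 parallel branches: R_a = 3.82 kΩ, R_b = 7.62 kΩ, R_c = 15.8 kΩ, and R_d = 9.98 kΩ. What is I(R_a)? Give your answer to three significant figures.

Conductances: ΣG = 1/3.82 + 1/7.62 + 1/15.8 + 1/9.98 = 0.5565 (1/kΩ).
By the current-divider rule, I = I_s · G_k/ΣG = 28.0 × 0.4704 = 13.17 mA.

I ≈ 13.2 mA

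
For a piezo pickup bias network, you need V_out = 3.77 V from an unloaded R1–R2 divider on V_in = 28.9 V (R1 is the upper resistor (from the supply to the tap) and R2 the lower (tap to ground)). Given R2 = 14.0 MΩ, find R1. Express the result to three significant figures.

The divider ratio is R2/(R1+R2) = 3.77/28.9 = 0.1304.
So R1 = R2 · (V_in/V_out − 1) = 14.0 × (28.9/3.77 − 1) = 14.0 × 6.666 = 93.32 MΩ.

R1 ≈ 93.3 MΩ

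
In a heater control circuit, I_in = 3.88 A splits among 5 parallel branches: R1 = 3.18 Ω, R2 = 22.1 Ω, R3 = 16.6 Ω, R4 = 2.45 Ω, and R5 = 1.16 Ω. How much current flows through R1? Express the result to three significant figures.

I ≈ 0.722 A

Conductances: ΣG = 1/3.18 + 1/22.1 + 1/16.6 + 1/2.45 + 1/1.16 = 1.690 (1/Ω).
By the current-divider rule, I = I_in · G_k/ΣG = 3.88 × 0.1861 = 0.7219 A.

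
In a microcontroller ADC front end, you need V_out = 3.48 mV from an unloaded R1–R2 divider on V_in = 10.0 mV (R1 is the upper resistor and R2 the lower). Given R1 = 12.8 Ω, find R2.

Required fraction k = V_out/V_in = 0.3480.
Rearranging, R2 = R1·k/(1−k) = 12.8 × 0.5337 = 6.832 Ω.

R2 ≈ 6.83 Ω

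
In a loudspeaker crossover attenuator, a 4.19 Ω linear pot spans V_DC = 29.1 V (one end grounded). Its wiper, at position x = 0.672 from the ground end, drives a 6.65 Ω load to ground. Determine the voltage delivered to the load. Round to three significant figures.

V_out ≈ 17.2 V

Split the track: R_lower = x·R_p = 2.816 Ω, R_upper = (1−x)·R_p = 1.374 Ω.
(x·R_p) ‖ R_L = 1.978 Ω.
Loaded-divider output: V_out = 29.1 × 0.5901 = 17.17 V.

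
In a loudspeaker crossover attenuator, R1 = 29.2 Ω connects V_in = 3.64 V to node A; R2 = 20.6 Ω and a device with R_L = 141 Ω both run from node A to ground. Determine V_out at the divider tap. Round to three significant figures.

V_out ≈ 1.39 V

First combine the lower leg with the load: R2 ‖ R_L = 17.97 Ω.
Voltage divider with the loaded lower leg: V_out = 3.64 × 17.97/(29.2 + 17.97) = 3.64 × 0.3810 = 1.387 V.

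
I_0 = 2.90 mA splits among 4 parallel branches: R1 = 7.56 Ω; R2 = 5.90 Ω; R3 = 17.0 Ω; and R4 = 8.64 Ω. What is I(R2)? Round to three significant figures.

I ≈ 1.03 mA

Total conductance ΣG = 1/7.56 + 1/5.90 + 1/17.0 + 1/8.64 = 0.4763 (units of 1/Ω).
R2 takes the fraction G_k/ΣG = 0.1695/0.4763 = 0.3558, so I = 2.90 × 0.3558 = 1.032 mA.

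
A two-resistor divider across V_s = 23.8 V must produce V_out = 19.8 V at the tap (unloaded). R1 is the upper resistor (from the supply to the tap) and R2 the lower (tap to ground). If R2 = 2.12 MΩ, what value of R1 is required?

The divider ratio is R2/(R1+R2) = 19.8/23.8 = 0.8319.
R1 = R2·(1/k − 1) = 2.12 × 0.2020 = 0.4283 MΩ.

R1 ≈ 0.428 MΩ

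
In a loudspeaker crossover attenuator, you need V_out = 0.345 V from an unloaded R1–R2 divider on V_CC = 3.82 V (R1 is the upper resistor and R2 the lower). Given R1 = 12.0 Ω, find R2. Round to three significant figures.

R2 ≈ 1.19 Ω

V_out/V_CC = R2/(R1+R2) = 0.09031.
Rearranging, R2 = R1·k/(1−k) = 12.0 × 0.09928 = 1.191 Ω.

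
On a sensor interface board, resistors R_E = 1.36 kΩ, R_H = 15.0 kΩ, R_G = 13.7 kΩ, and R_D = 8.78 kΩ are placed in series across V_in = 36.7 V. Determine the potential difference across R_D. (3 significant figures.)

V ≈ 8.30 V

Total series resistance ΣR = 1.36 + 15.0 + 13.7 + 8.78 = 38.84 kΩ.
V = V_in · R/ΣR = 36.7 × 0.2261 = 8.296 V.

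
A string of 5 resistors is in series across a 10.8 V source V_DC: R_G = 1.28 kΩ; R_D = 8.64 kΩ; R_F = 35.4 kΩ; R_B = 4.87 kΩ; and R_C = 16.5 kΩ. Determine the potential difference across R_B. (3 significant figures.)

ΣR = 1.28 + 8.64 + 35.4 + 4.87 + 16.5 = 66.69 kΩ.
By the voltage-divider rule, V = 10.8 × 4.870/66.69 = 0.7887 V.

V ≈ 0.789 V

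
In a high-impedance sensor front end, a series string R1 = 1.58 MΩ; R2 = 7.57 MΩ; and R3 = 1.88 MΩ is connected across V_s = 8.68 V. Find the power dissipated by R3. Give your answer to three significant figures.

P ≈ 1.16 µW

ΣR = 11.03 MΩ → I = 8.68/11.03 = 0.7869 µA.
P(R3) = I²·R3 = (0.7869)² × 1.88 = 1.164 µW.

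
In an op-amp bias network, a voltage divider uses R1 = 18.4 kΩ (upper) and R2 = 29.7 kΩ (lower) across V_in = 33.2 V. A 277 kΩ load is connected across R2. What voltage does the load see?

V_out ≈ 19.7 V

R2 ‖ R_L = (29.7 × 277)/(29.7 + 277) = 26.82 kΩ.
Voltage divider with the loaded lower leg: V_out = 33.2 × 26.82/(18.4 + 26.82) = 33.2 × 0.5931 = 19.69 V.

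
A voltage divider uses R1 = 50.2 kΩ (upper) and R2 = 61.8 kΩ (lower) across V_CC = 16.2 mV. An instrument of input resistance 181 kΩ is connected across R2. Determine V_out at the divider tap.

R2 ‖ R_L = (61.8 × 181)/(61.8 + 181) = 46.07 kΩ.
Then V_out = V_CC · R2'/(R1 + R2') = 16.2 × 46.07/96.27 = 7.753 mV.
(Unloaded it would be 8.94 mV; the load pulls it down.)

V_out ≈ 7.75 mV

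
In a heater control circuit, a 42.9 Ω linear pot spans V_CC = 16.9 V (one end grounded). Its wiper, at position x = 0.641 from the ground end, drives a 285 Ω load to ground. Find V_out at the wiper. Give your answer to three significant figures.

The pot divides into 15.40 Ω above the wiper and 27.50 Ω below.
(x·R_p) ‖ R_L = 25.08 Ω.
Loaded-divider output: V_out = 16.9 × 0.6195 = 10.47 V.

V_out ≈ 10.5 V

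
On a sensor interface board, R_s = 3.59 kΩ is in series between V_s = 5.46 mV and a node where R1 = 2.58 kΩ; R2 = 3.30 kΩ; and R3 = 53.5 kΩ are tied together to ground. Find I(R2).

Equivalent of the parallel group: R_p = 1.410 kΩ.
V_A by voltage divider: V_A = 5.46 × 1.410/(3.59 + 1.410) = 1.540 mV.
Branch current I = V_A/R2 = 1.540/3.30 = 0.4665 µA.

I ≈ 0.467 µA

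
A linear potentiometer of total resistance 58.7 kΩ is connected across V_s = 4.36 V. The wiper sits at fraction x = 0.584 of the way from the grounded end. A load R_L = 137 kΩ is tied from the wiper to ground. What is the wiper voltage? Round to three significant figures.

V_out ≈ 2.31 V

Lower segment x·R_p = 34.28 kΩ; upper segment (1−x)·R_p = 24.42 kΩ.
(x·R_p) ‖ R_L = 27.42 kΩ.
V_out = 4.36 × 27.42/(24.42 + 27.42) = 2.306 V.
(Unloaded: V_out = x·V_s = 2.55 V.)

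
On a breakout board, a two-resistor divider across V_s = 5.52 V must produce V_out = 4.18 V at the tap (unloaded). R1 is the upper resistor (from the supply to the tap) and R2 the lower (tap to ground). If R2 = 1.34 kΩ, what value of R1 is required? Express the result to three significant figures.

R1 ≈ 0.430 kΩ

Required fraction k = V_out/V_s = 0.7572.
R1 = R2·(1/k − 1) = 1.34 × 0.3206 = 0.4296 kΩ.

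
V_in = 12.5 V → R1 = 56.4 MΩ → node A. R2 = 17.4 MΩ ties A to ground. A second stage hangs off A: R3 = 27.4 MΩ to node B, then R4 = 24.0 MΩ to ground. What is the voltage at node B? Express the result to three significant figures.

V_B ≈ 1.09 V

Looking into the second stage from A: R3 + R4 = 51.40 MΩ appears in parallel with R2.
Effective lower resistance at A: R2 ‖ 51.40 = 13.00 MΩ.
So V_A = 12.5 × 0.1873 = 2.341 V.
Then the unloaded second divider: V_B = V_A × R4/(R3+R4) = 2.341 × 0.4669 = 1.093 V.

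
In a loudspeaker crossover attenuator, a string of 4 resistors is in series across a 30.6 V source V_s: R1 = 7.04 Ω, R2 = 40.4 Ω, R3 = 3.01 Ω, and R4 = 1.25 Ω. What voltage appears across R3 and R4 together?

V ≈ 2.52 V

Series total: ΣR = 7.04 + 40.4 + 3.01 + 1.25 = 51.70 Ω.
R_{R3..R4} = 3.01 + 1.25 = 4.260 Ω.
V = V_s · R/ΣR = 30.6 × 0.08240 = 2.521 V.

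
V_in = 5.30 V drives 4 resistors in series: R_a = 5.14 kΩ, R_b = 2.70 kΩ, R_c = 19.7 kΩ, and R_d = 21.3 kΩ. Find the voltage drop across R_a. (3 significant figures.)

V ≈ 0.558 V

ΣR = 5.14 + 2.70 + 19.7 + 21.3 = 48.84 kΩ.
Voltage divider: V = V_in · (5.140 / 48.84) = 5.30 × 0.1052 = 0.5578 V.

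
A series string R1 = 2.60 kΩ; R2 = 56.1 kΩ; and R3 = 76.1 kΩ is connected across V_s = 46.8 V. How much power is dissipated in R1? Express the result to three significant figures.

P ≈ 0.313 mW

The common current is I = 46.8/134.8 = 0.3472 mA.
V(R1) = I·R = 0.9027 V; P = V·I = 0.9027 × 0.3472 = 0.3134 mW.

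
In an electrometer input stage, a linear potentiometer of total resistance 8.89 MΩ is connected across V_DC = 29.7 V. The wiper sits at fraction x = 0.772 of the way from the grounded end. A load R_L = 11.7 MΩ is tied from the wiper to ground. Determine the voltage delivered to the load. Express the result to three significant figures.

The pot divides into 2.027 MΩ above the wiper and 6.863 MΩ below.
R_L loads the lower segment: effective lower R = 4.326 MΩ.
Loaded-divider output: V_out = 29.7 × 0.6809 = 20.22 V.

V_out ≈ 20.2 V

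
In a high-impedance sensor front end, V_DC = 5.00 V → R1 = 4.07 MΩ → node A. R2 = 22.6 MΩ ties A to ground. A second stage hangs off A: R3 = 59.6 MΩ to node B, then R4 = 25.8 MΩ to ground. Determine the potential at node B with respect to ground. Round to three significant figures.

Node A sees R2 in parallel with the series input of stage 2, R3 + R4 = 85.40 MΩ.
Effective lower resistance at A: R2 ‖ 85.40 = 17.87 MΩ.
First divider: V_A = V_DC · 17.87/(4.07 + 17.87) = 4.073 V.
Stage 2 is unloaded, so V_B = V_A · R4/(R3+R4) = 4.073 × 25.8/85.40 = 1.230 V.

V_B ≈ 1.23 V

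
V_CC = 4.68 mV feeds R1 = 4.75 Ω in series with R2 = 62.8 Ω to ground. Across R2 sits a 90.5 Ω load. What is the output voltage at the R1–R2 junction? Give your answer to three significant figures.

V_out ≈ 4.15 mV

First combine the lower leg with the load: R2 ‖ R_L = 37.07 Ω.
Then V_out = V_CC · R2'/(R1 + R2') = 4.68 × 37.07/41.82 = 4.148 mV.
(Unloaded it would be 4.35 mV; the load pulls it down.)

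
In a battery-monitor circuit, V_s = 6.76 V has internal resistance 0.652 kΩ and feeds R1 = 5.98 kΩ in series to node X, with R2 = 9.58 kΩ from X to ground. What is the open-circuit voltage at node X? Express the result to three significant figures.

R1' = 0.652 + 5.98 = 6.632 kΩ (source resistance + R1).
With X open, the divider is unloaded: V_th = 6.76 × 9.58/16.21 = 3.995 V.

V_th ≈ 3.99 V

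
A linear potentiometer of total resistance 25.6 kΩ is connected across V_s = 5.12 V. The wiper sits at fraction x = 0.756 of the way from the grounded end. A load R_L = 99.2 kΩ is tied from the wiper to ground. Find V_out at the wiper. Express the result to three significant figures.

Split the track: R_lower = x·R_p = 19.35 kΩ, R_upper = (1−x)·R_p = 6.246 kΩ.
Lower segment in parallel with the load: 19.35 ‖ 99.2 = 16.19 kΩ.
Then V_out = V_s · 16.19/(6.246 + 16.19) = 3.695 V.

V_out ≈ 3.69 V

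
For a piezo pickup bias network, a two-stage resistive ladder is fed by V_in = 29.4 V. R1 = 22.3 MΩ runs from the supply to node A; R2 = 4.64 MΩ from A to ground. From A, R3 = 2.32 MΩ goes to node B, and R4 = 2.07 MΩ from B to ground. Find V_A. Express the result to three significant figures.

Node A sees R2 in parallel with the series input of stage 2, R3 + R4 = 4.390 MΩ.
R2 ‖ (R3+R4) = 2.256 MΩ.
First divider: V_A = V_in · 2.256/(22.3 + 2.256) = 2.701 V.

V_A ≈ 2.70 V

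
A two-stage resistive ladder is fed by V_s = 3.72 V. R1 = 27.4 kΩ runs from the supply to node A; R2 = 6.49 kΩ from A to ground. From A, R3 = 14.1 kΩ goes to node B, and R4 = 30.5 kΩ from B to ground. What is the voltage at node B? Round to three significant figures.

Looking into the second stage from A: R3 + R4 = 44.60 kΩ appears in parallel with R2.
R2 ‖ (R3+R4) = 5.666 kΩ.
So V_A = 3.72 × 0.1713 = 0.6374 V.
V_B = V_A × 0.6839 = 0.4359 V.

V_B ≈ 0.436 V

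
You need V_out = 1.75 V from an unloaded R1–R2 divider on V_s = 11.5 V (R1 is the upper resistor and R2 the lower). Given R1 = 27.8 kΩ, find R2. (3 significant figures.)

R2 ≈ 4.99 kΩ

Required fraction k = V_out/V_s = 0.1522.
Rearranging, R2 = R1·k/(1−k) = 27.8 × 0.1795 = 4.990 kΩ.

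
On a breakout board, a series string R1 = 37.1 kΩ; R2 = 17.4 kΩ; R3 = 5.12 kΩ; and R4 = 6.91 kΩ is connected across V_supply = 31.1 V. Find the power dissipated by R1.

P ≈ 8.11 mW

Series current I = V_supply/ΣR = 31.1/66.53 = 0.4675 mA.
P(R1) = I²·R1 = (0.4675)² × 37.1 = 8.107 mW.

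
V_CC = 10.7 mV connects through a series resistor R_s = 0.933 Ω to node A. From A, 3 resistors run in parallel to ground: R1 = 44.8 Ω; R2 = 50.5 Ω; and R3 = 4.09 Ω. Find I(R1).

Combine the parallel branches: R_p = (1/44.8 + 1/50.5 + 1/4.09)⁻¹ = 3.489 Ω.
V_A by voltage divider: V_A = 10.7 × 3.489/(0.933 + 3.489) = 8.442 mV.
Branch current I = V_A/R1 = 8.442/44.8 = 0.1884 mA.

I ≈ 0.188 mA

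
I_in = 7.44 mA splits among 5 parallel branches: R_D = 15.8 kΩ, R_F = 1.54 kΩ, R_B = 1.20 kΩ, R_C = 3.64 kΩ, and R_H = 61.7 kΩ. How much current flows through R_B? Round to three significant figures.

I ≈ 3.38 mA

Conductances: ΣG = 1/15.8 + 1/1.54 + 1/1.20 + 1/3.64 + 1/61.7 = 1.837 (1/kΩ).
Current divider: I(R_B) = I_in · G_k/ΣG = 7.44 × (0.8333/1.837) = 7.44 × 0.4537 = 3.375 mA.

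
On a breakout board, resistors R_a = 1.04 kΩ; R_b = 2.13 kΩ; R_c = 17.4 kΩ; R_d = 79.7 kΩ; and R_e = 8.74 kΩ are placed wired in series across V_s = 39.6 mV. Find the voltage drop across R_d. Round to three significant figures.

V ≈ 29.0 mV

Series total: ΣR = 1.04 + 2.13 + 17.4 + 79.7 + 8.74 = 109.0 kΩ.
Voltage divider: V = V_s · (79.70 / 109.0) = 39.6 × 0.7311 = 28.95 mV.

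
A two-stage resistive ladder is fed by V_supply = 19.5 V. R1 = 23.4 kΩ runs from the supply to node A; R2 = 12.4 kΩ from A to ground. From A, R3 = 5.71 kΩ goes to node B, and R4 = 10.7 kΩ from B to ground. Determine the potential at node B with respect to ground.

V_B ≈ 2.95 V

Looking into the second stage from A: R3 + R4 = 16.41 kΩ appears in parallel with R2.
R2 ‖ (R3+R4) = 7.063 kΩ.
First divider: V_A = V_supply · 7.063/(23.4 + 7.063) = 4.521 V.
Then the unloaded second divider: V_B = V_A × R4/(R3+R4) = 4.521 × 0.6520 = 2.948 V.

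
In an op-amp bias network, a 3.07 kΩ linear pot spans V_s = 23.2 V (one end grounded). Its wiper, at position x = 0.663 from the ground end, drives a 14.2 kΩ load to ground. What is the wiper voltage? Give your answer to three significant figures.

The pot divides into 1.035 kΩ above the wiper and 2.035 kΩ below.
(x·R_p) ‖ R_L = 1.780 kΩ.
V_out = 23.2 × 1.780/(1.035 + 1.780) = 14.67 V.
(Unloaded: V_out = x·V_s = 15.4 V.)

V_out ≈ 14.7 V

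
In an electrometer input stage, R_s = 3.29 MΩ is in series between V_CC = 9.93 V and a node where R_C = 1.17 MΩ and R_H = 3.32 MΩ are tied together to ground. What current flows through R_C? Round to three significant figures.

I ≈ 1.77 µA

Combine the parallel branches: R_p = (1/1.17 + 1/3.32)⁻¹ = 0.8651 MΩ.
V_A = 9.93 × 0.8651/4.155 = 2.067 V.
I(R_C) = V_A / R_C = 2.067/1.17 = 1.767 µA.
(Equivalently: I_total = 2.390 µA, then current-divider fraction G_k/ΣG = 0.7394.)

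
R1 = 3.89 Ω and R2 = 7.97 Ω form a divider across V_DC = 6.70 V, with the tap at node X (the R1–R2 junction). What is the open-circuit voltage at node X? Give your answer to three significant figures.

V_th ≈ 4.50 V

With X open, the divider is unloaded: V_th = 6.70 × 7.97/11.86 = 4.502 V.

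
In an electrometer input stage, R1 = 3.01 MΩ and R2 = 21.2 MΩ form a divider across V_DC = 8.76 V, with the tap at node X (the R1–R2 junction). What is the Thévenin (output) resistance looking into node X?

R_th ≈ 2.64 MΩ

With V_DC suppressed (replaced by a short), R_th = R1 ‖ R2 = (3.010 × 21.2)/(3.010 + 21.2) = 2.636 MΩ.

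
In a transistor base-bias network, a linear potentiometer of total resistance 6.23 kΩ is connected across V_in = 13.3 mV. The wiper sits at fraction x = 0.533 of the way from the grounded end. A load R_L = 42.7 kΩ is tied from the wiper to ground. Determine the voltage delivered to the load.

Lower segment x·R_p = 3.321 kΩ; upper segment (1−x)·R_p = 2.909 kΩ.
R_L loads the lower segment: effective lower R = 3.081 kΩ.
Then V_out = V_in · 3.081/(2.909 + 3.081) = 6.840 mV.
(Unloaded: V_out = x·V_in = 7.09 mV.)

V_out ≈ 6.84 mV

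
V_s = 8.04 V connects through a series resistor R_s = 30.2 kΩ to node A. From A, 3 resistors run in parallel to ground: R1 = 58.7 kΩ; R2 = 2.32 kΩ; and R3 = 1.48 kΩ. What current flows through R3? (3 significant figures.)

Parallel bank: R_p = 1/(1/58.7 + 1/2.32 + 1/1.48) = 0.8899 kΩ.
Node voltage V_A = V_s · R_p/(R_s + R_p) = 8.04 × 0.02862 = 0.2301 V.
I(R3) = V_A / R3 = 0.2301/1.48 = 0.1555 mA.

I ≈ 0.155 mA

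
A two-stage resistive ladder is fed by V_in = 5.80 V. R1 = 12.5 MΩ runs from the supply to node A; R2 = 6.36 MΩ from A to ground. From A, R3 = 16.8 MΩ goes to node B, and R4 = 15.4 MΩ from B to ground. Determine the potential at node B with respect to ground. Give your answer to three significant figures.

V_B ≈ 0.827 V

Node A sees R2 in parallel with the series input of stage 2, R3 + R4 = 32.20 MΩ.
Effective lower resistance at A: R2 ‖ 32.20 = 5.311 MΩ.
V_A = 5.80 × 5.311/(12.5 + 5.311) = 1.729 V.
V_B = V_A × 0.4783 = 0.8271 V.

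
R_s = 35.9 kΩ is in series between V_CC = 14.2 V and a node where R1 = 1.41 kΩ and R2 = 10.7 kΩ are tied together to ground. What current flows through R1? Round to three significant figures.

Combine the parallel branches: R_p = (1/1.41 + 1/10.7)⁻¹ = 1.246 kΩ.
Node voltage V_A = V_CC · R_p/(R_s + R_p) = 14.2 × 0.03354 = 0.4763 V.
I(R1) = V_A / R1 = 0.4763/1.41 = 0.3378 mA.

I ≈ 0.338 mA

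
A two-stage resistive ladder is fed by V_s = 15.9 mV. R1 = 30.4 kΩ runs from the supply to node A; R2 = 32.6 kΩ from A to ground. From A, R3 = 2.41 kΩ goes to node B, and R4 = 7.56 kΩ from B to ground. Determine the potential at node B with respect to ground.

Node A sees R2 in parallel with the series input of stage 2, R3 + R4 = 9.970 kΩ.
R2 ‖ (R3+R4) = 7.635 kΩ.
So V_A = 15.9 × 0.2007 = 3.192 mV.
Then the unloaded second divider: V_B = V_A × R4/(R3+R4) = 3.192 × 0.7583 = 2.420 mV.

V_B ≈ 2.42 mV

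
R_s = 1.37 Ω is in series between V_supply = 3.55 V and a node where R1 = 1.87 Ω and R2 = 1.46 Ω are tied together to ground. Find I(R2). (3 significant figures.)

Combine the parallel branches: R_p = (1/1.87 + 1/1.46)⁻¹ = 0.8199 Ω.
Node voltage V_A = V_supply · R_p/(R_s + R_p) = 3.55 × 0.3744 = 1.329 V.
Branch current I = V_A/R2 = 1.329/1.46 = 0.9103 A.

I ≈ 0.910 A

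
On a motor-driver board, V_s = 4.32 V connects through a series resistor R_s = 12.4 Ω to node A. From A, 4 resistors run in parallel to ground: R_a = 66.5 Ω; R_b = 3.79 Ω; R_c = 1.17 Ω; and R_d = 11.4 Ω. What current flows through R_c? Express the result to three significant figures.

I ≈ 0.229 A

Combine the parallel branches: R_p = (1/66.5 + 1/3.79 + 1/1.17 + 1/11.4)⁻¹ = 0.8188 Ω.
V_A = 4.32 × 0.8188/13.22 = 0.2676 V.
I(R_c) = V_A / R_c = 0.2676/1.17 = 0.2287 A.
(Equivalently: I_total = 0.3268 A, then current-divider fraction G_k/ΣG = 0.6998.)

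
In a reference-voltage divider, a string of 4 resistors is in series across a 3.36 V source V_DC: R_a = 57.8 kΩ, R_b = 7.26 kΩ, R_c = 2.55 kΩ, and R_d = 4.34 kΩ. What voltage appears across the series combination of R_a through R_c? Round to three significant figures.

ΣR = 57.8 + 7.26 + 2.55 + 4.34 = 71.95 kΩ.
R_{R_a..R_c} = 57.8 + 7.26 + 2.55 = 67.61 kΩ.
By the voltage-divider rule, V = 3.36 × 67.61/71.95 = 3.157 V.

V ≈ 3.16 V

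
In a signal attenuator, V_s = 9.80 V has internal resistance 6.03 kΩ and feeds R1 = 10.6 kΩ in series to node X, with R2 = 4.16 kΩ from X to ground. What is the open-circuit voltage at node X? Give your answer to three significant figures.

V_th ≈ 1.96 V

R1' = 6.03 + 10.6 = 16.63 kΩ (source resistance + R1).
V_th is the unloaded tap voltage: V_s · R2/(R1'+R2) = 9.80 × 0.2001 = 1.961 V.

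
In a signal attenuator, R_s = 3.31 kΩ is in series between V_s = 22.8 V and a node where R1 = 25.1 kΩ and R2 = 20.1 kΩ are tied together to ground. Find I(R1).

Parallel bank: R_p = 1/(1/25.1 + 1/20.1) = 11.16 kΩ.
V_A by voltage divider: V_A = 22.8 × 11.16/(3.31 + 11.16) = 17.59 V.
I(R1) = V_A / R1 = 17.59/25.1 = 0.7006 mA.

I ≈ 0.701 mA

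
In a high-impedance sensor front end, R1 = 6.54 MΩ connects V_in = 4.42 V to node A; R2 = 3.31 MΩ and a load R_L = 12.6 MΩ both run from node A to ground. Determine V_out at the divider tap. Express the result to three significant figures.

V_out ≈ 1.26 V

First combine the lower leg with the load: R2 ‖ R_L = 2.621 MΩ.
Now apply the divider: V_out = 4.42 × 0.2861 = 1.265 V.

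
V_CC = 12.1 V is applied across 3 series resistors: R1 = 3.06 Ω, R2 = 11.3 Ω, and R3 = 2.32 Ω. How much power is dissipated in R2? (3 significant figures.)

P ≈ 5.95 W

The common current is I = 12.1/16.68 = 0.7254 A.
V(R2) = I·R = 8.197 V; P = V·I = 8.197 × 0.7254 = 5.946 W.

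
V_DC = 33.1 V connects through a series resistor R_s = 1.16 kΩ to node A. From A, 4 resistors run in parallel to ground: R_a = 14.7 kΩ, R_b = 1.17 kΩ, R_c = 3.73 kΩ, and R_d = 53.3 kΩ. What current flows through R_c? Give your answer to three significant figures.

I ≈ 3.69 mA

Combine the parallel branches: R_p = (1/14.7 + 1/1.17 + 1/3.73 + 1/53.3)⁻¹ = 0.8267 kΩ.
V_A = 33.1 × 0.8267/1.987 = 13.77 V.
I(R_c) = V_A / R_c = 13.77/3.73 = 3.693 mA.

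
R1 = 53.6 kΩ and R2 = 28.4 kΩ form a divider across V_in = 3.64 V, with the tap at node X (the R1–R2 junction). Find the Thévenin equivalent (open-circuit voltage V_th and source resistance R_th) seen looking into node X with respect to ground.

With X open, the divider is unloaded: V_th = 3.64 × 28.4/82.00 = 1.261 V.
Looking into X with the source shorted: R_th = R1·R2/(R1+R2) = 53.60 × 28.4/82.00 = 18.56 kΩ.

V_th ≈ 1.26 V, R_th ≈ 18.6 kΩ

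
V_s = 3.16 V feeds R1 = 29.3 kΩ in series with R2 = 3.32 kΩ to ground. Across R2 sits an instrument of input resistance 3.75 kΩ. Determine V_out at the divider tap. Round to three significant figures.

The load sits in parallel with R2, giving an effective lower resistance R2' = R2·R_L/(R2+R_L) = 1.761 kΩ.
Voltage divider with the loaded lower leg: V_out = 3.16 × 1.761/(29.3 + 1.761) = 3.16 × 0.05669 = 0.1792 V.

V_out ≈ 0.179 V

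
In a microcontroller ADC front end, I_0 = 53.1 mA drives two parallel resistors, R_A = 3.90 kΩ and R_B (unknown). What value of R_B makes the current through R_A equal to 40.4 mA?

R_B ≈ 12.4 kΩ

The fraction through R_A equals R_B/(R_A+R_B).
40.4/53.1 = R_B/(R_A + R_B) → R_B = R_A · (0.7608)/(1 − 0.7608) = 3.90 × 3.181 = 12.41 kΩ.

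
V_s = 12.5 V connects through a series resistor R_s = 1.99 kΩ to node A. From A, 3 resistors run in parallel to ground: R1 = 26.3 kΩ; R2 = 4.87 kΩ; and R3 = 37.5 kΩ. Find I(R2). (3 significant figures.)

Equivalent of the parallel group: R_p = 3.703 kΩ.
V_A = 12.5 × 3.703/5.693 = 8.131 V.
Branch current I = V_A/R2 = 8.131/4.87 = 1.670 mA.

I ≈ 1.67 mA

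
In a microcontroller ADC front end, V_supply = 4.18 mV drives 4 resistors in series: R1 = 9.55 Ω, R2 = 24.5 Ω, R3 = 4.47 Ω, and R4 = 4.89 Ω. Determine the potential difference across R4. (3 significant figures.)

Total series resistance ΣR = 9.55 + 24.5 + 4.47 + 4.89 = 43.41 Ω.
By the voltage-divider rule, V = 4.18 × 4.890/43.41 = 0.4709 mV.

V ≈ 0.471 mV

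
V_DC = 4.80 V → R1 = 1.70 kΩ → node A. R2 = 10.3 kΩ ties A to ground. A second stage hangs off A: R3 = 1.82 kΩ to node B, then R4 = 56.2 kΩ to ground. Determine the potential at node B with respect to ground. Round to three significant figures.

The second stage (R3 + R4 = 58.02 kΩ) loads node A in parallel with R2.
R2 ‖ (R3+R4) = 8.747 kΩ.
So V_A = 4.80 × 0.8373 = 4.019 V.
V_B = V_A × 0.9686 = 3.893 V.

V_B ≈ 3.89 V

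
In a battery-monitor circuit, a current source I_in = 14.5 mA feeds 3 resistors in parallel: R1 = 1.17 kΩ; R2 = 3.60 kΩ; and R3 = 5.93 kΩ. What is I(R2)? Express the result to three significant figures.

ΣG = 1/1.17 + 1/3.60 + 1/5.93 = 1.301.
R2 takes the fraction G_k/ΣG = 0.2778/1.301 = 0.2135, so I = 14.5 × 0.2135 = 3.096 mA.

I ≈ 3.10 mA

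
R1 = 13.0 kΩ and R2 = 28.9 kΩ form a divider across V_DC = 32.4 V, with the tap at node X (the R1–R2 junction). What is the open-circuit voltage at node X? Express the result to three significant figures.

With X open, the divider is unloaded: V_th = 32.4 × 28.9/41.90 = 22.35 V.

V_th ≈ 22.3 V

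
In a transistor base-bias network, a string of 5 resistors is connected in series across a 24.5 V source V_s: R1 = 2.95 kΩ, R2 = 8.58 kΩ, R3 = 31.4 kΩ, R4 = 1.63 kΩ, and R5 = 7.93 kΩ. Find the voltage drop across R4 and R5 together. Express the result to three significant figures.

Series total: ΣR = 2.95 + 8.58 + 31.4 + 1.63 + 7.93 = 52.49 kΩ.
R_{R4..R5} = 1.63 + 7.93 = 9.560 kΩ.
Voltage divider: V = V_s · (9.560 / 52.49) = 24.5 × 0.1821 = 4.462 V.

V ≈ 4.46 V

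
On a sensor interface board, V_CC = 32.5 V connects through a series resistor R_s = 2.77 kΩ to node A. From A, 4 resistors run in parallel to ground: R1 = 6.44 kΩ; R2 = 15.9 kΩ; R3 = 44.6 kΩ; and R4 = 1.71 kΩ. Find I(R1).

I ≈ 1.54 mA

Parallel bank: R_p = 1/(1/6.44 + 1/15.9 + 1/44.6 + 1/1.71) = 1.212 kΩ.
V_A = 32.5 × 1.212/3.982 = 9.889 V.
I(R1) = V_A / R1 = 9.889/6.44 = 1.536 mA.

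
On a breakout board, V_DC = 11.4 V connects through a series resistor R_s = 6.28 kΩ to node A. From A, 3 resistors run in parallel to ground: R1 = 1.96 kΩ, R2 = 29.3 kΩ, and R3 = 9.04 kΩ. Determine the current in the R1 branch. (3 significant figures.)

I ≈ 1.14 mA

Combine the parallel branches: R_p = (1/1.96 + 1/29.3 + 1/9.04)⁻¹ = 1.527 kΩ.
V_A by voltage divider: V_A = 11.4 × 1.527/(6.28 + 1.527) = 2.230 V.
Branch current I = V_A/R1 = 2.230/1.96 = 1.138 mA.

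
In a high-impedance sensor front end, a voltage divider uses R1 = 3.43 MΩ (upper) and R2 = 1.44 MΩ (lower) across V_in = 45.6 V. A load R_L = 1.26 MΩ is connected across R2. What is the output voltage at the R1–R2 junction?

V_out ≈ 7.47 V

First combine the lower leg with the load: R2 ‖ R_L = 0.6720 MΩ.
Then V_out = V_in · R2'/(R1 + R2') = 45.6 × 0.6720/4.102 = 7.470 V.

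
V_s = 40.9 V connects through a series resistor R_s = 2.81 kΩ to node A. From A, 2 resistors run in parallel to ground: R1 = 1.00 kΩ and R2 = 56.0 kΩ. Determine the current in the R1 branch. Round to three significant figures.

I ≈ 10.6 mA

Equivalent of the parallel group: R_p = 0.9825 kΩ.
V_A = 40.9 × 0.9825/3.792 = 10.60 V.
I(R1) = V_A / R1 = 10.60/1.00 = 10.60 mA.
(Equivalently: I_total = 10.78 mA, then current-divider fraction G_k/ΣG = 0.9825.)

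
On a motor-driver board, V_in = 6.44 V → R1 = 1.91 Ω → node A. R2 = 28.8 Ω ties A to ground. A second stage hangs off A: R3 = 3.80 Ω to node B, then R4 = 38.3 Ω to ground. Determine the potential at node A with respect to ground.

V_A ≈ 5.79 V

Looking into the second stage from A: R3 + R4 = 42.10 Ω appears in parallel with R2.
R2 ‖ (R3+R4) = 17.10 Ω.
First divider: V_A = V_in · 17.10/(1.91 + 17.10) = 5.793 V.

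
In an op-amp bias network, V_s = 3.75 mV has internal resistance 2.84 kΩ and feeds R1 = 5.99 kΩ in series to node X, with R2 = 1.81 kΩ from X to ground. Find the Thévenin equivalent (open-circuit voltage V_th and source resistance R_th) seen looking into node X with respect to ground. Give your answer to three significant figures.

R1' = 2.84 + 5.99 = 8.830 kΩ (source resistance + R1).
With X open, the divider is unloaded: V_th = 3.75 × 1.81/10.64 = 0.6379 mV.
Zeroing V_s shorts the top of R1' to ground, so R_th = R1' ‖ R2 = 1.502 kΩ.

V_th ≈ 0.638 mV, R_th ≈ 1.50 kΩ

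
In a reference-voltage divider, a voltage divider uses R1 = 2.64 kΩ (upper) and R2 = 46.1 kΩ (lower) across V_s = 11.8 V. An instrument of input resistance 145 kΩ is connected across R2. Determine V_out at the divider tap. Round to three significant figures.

First combine the lower leg with the load: R2 ‖ R_L = 34.98 kΩ.
Then V_out = V_s · R2'/(R1 + R2') = 11.8 × 34.98/37.62 = 10.97 V.
(Unloaded it would be 11.2 V; the load pulls it down.)

V_out ≈ 11.0 V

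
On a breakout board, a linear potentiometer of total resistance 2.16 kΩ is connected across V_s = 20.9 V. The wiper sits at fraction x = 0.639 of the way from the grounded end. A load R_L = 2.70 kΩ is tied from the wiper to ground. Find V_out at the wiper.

Lower segment x·R_p = 1.380 kΩ; upper segment (1−x)·R_p = 0.7798 kΩ.
Lower segment in parallel with the load: 1.380 ‖ 2.70 = 0.9133 kΩ.
Then V_out = V_s · 0.9133/(0.7798 + 0.9133) = 11.27 V.
(Unloaded: V_out = x·V_s = 13.4 V.)

V_out ≈ 11.3 V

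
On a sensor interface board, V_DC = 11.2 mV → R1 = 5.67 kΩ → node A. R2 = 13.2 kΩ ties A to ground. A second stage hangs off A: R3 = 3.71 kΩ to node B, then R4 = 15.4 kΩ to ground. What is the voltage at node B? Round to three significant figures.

Node A sees R2 in parallel with the series input of stage 2, R3 + R4 = 19.11 kΩ.
R2 ‖ (R3+R4) = 7.807 kΩ.
V_A = 11.2 × 7.807/(5.67 + 7.807) = 6.488 mV.
V_B = V_A × 0.8059 = 5.228 mV.

V_B ≈ 5.23 mV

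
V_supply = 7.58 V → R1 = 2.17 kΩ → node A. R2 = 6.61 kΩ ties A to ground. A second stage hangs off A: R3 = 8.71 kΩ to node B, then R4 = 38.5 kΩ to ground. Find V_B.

V_B ≈ 4.50 V

Looking into the second stage from A: R3 + R4 = 47.21 kΩ appears in parallel with R2.
Effective lower resistance at A: R2 ‖ 47.21 = 5.798 kΩ.
V_A = 7.58 × 5.798/(2.17 + 5.798) = 5.516 V.
V_B = V_A × 0.8155 = 4.498 V.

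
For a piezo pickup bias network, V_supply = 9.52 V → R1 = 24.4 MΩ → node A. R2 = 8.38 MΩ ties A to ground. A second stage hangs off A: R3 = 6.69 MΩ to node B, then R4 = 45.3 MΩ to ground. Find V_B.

V_B ≈ 1.89 V

Node A sees R2 in parallel with the series input of stage 2, R3 + R4 = 51.99 MΩ.
Effective lower resistance at A: R2 ‖ 51.99 = 7.217 MΩ.
So V_A = 9.52 × 0.2283 = 2.173 V.
Stage 2 is unloaded, so V_B = V_A · R4/(R3+R4) = 2.173 × 45.3/51.99 = 1.893 V.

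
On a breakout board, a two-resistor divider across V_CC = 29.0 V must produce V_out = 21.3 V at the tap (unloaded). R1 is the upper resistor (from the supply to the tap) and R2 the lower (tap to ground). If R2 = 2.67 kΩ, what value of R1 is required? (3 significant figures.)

R1 ≈ 0.965 kΩ

The divider ratio is R2/(R1+R2) = 21.3/29.0 = 0.7345.
Rearranging, R1 = R2·(1−k)/k = 2.67 × 0.3615 = 0.9652 kΩ.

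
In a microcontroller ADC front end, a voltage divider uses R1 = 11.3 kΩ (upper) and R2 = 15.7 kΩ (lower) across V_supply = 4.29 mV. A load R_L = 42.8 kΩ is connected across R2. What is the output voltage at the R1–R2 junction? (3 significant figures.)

V_out ≈ 2.16 mV

First combine the lower leg with the load: R2 ‖ R_L = 11.49 kΩ.
Now apply the divider: V_out = 4.29 × 0.5041 = 2.163 mV.
(Unloaded it would be 2.49 mV; the load pulls it down.)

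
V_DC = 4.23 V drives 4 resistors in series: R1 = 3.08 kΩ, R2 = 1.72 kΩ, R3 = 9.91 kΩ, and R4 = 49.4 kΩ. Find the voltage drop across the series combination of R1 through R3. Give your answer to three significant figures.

Total series resistance ΣR = 3.08 + 1.72 + 9.91 + 49.4 = 64.11 kΩ.
R_{R1..R3} = 3.08 + 1.72 + 9.91 = 14.71 kΩ.
By the voltage-divider rule, V = 4.23 × 14.71/64.11 = 0.9706 V.

V ≈ 0.971 V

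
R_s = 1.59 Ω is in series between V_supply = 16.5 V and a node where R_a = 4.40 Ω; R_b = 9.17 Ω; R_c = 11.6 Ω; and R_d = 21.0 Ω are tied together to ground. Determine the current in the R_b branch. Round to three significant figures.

Parallel bank: R_p = 1/(1/4.40 + 1/9.17 + 1/11.6 + 1/21.0) = 2.127 Ω.
Node voltage V_A = V_supply · R_p/(R_s + R_p) = 16.5 × 0.5722 = 9.442 V.
I(R_b) = V_A / R_b = 9.442/9.17 = 1.030 A.

I ≈ 1.03 A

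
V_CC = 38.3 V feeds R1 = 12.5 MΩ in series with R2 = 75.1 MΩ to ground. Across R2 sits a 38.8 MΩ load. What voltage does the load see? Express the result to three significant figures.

V_out ≈ 25.7 V

First combine the lower leg with the load: R2 ‖ R_L = 25.58 MΩ.
Voltage divider with the loaded lower leg: V_out = 38.3 × 25.58/(12.5 + 25.58) = 38.3 × 0.6718 = 25.73 V.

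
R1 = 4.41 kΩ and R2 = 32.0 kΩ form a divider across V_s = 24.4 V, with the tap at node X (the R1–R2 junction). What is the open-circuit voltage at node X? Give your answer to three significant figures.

Open-circuit (no load on X): V_th = V_s · R2/(R1 + R2) = 24.4 × 32.0/(4.410 + 32.0) = 21.44 V.

V_th ≈ 21.4 V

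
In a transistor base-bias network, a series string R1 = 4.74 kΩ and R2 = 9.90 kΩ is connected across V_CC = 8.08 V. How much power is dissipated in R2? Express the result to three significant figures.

P ≈ 3.02 mW

ΣR = 14.64 kΩ → I = 8.08/14.64 = 0.5519 mA.
V(R2) = I·R = 5.464 V; P = V·I = 5.464 × 0.5519 = 3.016 mW.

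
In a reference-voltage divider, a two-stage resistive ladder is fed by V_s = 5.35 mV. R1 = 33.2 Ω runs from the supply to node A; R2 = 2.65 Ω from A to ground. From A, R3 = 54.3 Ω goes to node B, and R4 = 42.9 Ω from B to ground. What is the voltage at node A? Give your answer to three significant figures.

The second stage (R3 + R4 = 97.20 Ω) loads node A in parallel with R2.
Effective lower resistance at A: R2 ‖ 97.20 = 2.580 Ω.
V_A = 5.35 × 2.580/(33.2 + 2.580) = 0.3857 mV.

V_A ≈ 0.386 mV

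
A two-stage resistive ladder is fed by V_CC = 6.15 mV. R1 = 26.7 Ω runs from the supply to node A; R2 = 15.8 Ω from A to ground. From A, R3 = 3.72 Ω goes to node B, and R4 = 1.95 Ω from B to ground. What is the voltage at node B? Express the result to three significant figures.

Looking into the second stage from A: R3 + R4 = 5.670 Ω appears in parallel with R2.
R2 ‖ (R3+R4) = 4.173 Ω.
First divider: V_A = V_CC · 4.173/(26.7 + 4.173) = 0.8312 mV.
Then the unloaded second divider: V_B = V_A × R4/(R3+R4) = 0.8312 × 0.3439 = 0.2859 mV.

V_B ≈ 0.286 mV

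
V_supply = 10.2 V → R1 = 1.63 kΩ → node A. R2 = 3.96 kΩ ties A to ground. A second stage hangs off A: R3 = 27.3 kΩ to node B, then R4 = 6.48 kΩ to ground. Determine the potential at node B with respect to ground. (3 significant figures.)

V_B ≈ 1.34 V

Looking into the second stage from A: R3 + R4 = 33.78 kΩ appears in parallel with R2.
Effective lower resistance at A: R2 ‖ 33.78 = 3.544 kΩ.
First divider: V_A = V_supply · 3.544/(1.63 + 3.544) = 6.987 V.
Stage 2 is unloaded, so V_B = V_A · R4/(R3+R4) = 6.987 × 6.48/33.78 = 1.340 V.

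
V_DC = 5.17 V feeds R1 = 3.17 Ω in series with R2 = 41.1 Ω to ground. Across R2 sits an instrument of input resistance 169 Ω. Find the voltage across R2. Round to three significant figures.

V_out ≈ 4.72 V

The load sits in parallel with R2, giving an effective lower resistance R2' = R2·R_L/(R2+R_L) = 33.06 Ω.
Voltage divider with the loaded lower leg: V_out = 5.17 × 33.06/(3.17 + 33.06) = 5.17 × 0.9125 = 4.718 V.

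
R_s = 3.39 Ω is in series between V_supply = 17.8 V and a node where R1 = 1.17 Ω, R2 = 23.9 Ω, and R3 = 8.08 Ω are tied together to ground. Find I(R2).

Parallel bank: R_p = 1/(1/1.17 + 1/23.9 + 1/8.08) = 0.9801 Ω.
Node voltage V_A = V_supply · R_p/(R_s + R_p) = 17.8 × 0.2243 = 3.992 V.
Branch current I = V_A/R2 = 3.992/23.9 = 0.1670 A.

I ≈ 0.167 A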